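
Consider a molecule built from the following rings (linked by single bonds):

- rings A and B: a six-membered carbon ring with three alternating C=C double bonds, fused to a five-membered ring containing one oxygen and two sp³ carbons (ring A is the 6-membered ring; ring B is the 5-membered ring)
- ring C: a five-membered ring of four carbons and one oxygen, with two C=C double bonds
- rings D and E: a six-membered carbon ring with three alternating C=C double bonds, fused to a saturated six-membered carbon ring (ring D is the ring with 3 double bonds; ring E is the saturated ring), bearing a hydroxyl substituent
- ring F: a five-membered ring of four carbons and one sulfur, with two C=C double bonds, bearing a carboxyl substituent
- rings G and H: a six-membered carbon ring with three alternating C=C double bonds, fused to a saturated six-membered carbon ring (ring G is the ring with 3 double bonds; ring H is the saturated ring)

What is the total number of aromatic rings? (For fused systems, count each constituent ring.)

Ring A has a continuous p-orbital overlap around the ring; 3 ring double bonds give 6 π electrons. 6 = 4(1)+2, so ring A is aromatic (benzene ring).
Ring B has two sp³ carbons, so it is not fully conjugated — not aromatic (oxolane ring).
Ring C is fully conjugated (every ring atom contributes a p orbital); 2 ring double bonds (4 π electrons) plus a heteroatom lone pair (2) give 6 π electrons. Since 6 = 4n+2 (n=1), ring C is aromatic (furan).
Ring D is planar and fully conjugated; 3 ring double bonds give 6 π electrons. 6 = 4(1)+2, so ring D is aromatic (benzene ring).
Ring E has four sp³ carbons, so it is not fully conjugated — not aromatic (cyclohexane ring).
Ring F has a continuous p-orbital overlap around the ring; 2 ring double bonds (4 π electrons) plus a heteroatom lone pair (2) give 6 π electrons. 6 = 4(1)+2, so ring F is aromatic (thiophene).
Ring G is planar and fully conjugated; 3 ring double bonds give 6 π electrons. Since 6 = 4n+2 (n=1), ring G is aromatic (benzene ring).
Ring H has four sp³ carbons, so it is not fully conjugated — not aromatic (cyclohexane ring).
Aromatic: A, C, D, F, G. Total: 5.

5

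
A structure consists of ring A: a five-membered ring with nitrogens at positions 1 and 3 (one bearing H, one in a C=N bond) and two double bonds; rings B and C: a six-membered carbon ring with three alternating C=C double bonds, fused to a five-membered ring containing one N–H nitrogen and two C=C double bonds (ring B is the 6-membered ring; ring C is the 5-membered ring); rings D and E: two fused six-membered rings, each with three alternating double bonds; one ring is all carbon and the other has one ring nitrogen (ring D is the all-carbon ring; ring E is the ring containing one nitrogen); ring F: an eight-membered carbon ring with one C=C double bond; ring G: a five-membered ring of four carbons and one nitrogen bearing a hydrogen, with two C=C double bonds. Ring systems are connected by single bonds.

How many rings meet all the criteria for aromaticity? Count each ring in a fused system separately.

6

Ring A has a continuous p-orbital overlap around the ring; 2 ring double bonds (4 π electrons) plus a heteroatom lone pair (2) give 6 π electrons. That satisfies 4n+2 with n=1, so ring A is aromatic (imidazole).
Rings B and C form a fused bicyclic system (with one N–H) with 9 sp² atoms and 10 π electrons from ring double bonds plus a heteroatom lone pair. 10 = 4(2)+2, so the system is aromatic and both rings count as aromatic (indole).
Rings D and E form a fused bicyclic system (with one nitrogen) with 10 sp² atoms and 10 π electrons from ring double bonds. 10 = 4(2)+2, so the system is aromatic and both rings count as aromatic (quinoline).
Ring F has six sp³ carbons, so it is not fully conjugated — not aromatic (cyclooctene).
Ring G has a continuous p-orbital overlap around the ring; 2 ring double bonds (4 π electrons) plus a heteroatom lone pair (2) give 6 π electrons. Since 6 = 4n+2 (n=1), ring G is aromatic (pyrrole).
Aromatic: A, B, C, D, E, G. Total: 6.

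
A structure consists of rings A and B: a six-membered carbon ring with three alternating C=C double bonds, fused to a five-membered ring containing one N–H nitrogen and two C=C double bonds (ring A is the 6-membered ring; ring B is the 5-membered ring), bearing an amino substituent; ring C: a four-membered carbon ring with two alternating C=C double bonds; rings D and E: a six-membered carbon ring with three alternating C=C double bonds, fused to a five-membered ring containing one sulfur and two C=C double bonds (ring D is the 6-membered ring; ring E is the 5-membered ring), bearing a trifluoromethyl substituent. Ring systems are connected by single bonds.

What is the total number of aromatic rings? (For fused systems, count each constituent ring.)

4

Rings A and B form a fused bicyclic system (with one N–H) with 9 sp² atoms and 10 π electrons from ring double bonds plus a heteroatom lone pair. 10 = 4(2)+2, so the system is aromatic and both rings count as aromatic (indole).
Ring C has only sp² ring atoms; a planar conformation would have a fully conjugated π system of 4 electrons. But 4 = 4(1), which is 4n not 4n+2, so ring C is not aromatic (cyclobutadiene) — cyclobutadiene is antiaromatic and distorts to a rectangle.
Rings D and E form a fused bicyclic system (with one sulfur) with 9 sp² atoms and 10 π electrons from ring double bonds plus a heteroatom lone pair. 10 = 4(2)+2, so the system is aromatic and both rings count as aromatic (benzothiophene).
Aromatic: A, B, D, E. Total: 4.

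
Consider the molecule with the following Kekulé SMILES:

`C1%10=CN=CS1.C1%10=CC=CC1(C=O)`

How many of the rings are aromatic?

1

The SMILES encodes a five-membered ring with a sulfur at position 1 and a nitrogen at position 3 (in a C=N bond), with two double bonds; a five-membered carbon ring with two conjugated C=C double bonds and one sp³ carbon.
The 5-membered ring with one sulfur and one =N– is fully conjugated (every ring atom contributes a p orbital); 2 ring double bonds (4 π electrons) plus a heteroatom lone pair (2) give 6 π electrons. That satisfies 4n+2 with n=1, so it is aromatic (thiazole).
The 5-membered ring has one sp³ carbon, so it is not fully conjugated — not aromatic (cyclopentadiene).
1 of the 2 rings is aromatic. Total: 1.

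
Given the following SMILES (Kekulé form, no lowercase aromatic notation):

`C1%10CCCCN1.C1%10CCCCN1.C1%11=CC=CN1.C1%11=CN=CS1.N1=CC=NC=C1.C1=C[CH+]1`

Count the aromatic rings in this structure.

The SMILES encodes a six-membered saturated ring of five carbons and one N–H nitrogen; a six-membered saturated ring of five carbons and one N–H nitrogen; a five-membered ring of four carbons and one nitrogen bearing a hydrogen, with two C=C double bonds; a five-membered ring with a sulfur at position 1 and a nitrogen at position 3 (in a C=N bond), with two double bonds; a six-membered ring with nitrogens at positions 1 and 4 and three alternating double bonds; a three-membered all-carbon ring bearing a positive charge on one carbon, with one C=C double bond.
The 6-membered ring with one N–H has only sp³ atoms, so it is not fully conjugated — not aromatic (piperidine).
The second 6-membered ring with one N–H has only sp³ atoms, so it is not fully conjugated — not aromatic (piperidine).
The 5-membered ring with one N–H is fully conjugated (every ring atom contributes a p orbital); 2 ring double bonds (4 π electrons) plus a heteroatom lone pair (2) give 6 π electrons. That satisfies 4n+2 with n=1, so it is aromatic (pyrrole).
The 5-membered ring with one sulfur and one =N– is planar and fully conjugated; 2 ring double bonds (4 π electrons) plus a heteroatom lone pair (2) give 6 π electrons. That satisfies 4n+2 with n=1, so it is aromatic (thiazole).
The 6-membered ring with two nitrogens (1,4) has a continuous p-orbital overlap around the ring; 3 ring double bonds give 6 π electrons. Since 6 = 4n+2 (n=1), it is aromatic (pyrazine).
The 3-membered ring is planar and fully conjugated; 1 ring double bond (2 π electrons) plus the carbocation's empty p orbital (0, but keeps the ring conjugated) give 2 π electrons. Since 2 = 4n+2 (n=0), it is aromatic (cyclopropenyl cation).
4 of the 6 rings are aromatic. Total: 4.

4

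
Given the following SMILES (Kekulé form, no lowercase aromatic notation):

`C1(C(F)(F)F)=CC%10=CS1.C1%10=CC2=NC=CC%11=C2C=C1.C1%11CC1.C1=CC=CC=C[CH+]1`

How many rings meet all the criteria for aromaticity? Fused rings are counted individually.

The SMILES encodes a five-membered ring of four carbons and one sulfur, with two C=C double bonds; two fused six-membered rings, each with three alternating double bonds; one ring is all carbon and the other has one ring nitrogen; a three-membered saturated carbon ring; a seven-membered all-carbon ring bearing a positive charge on one carbon, with three C=C double bonds.
The 5-membered ring with one sulfur is fully conjugated (every ring atom contributes a p orbital); 2 ring double bonds (4 π electrons) plus a heteroatom lone pair (2) give 6 π electrons. Since 6 = 4n+2 (n=1), it is aromatic (thiophene).
The fused 6/6-membered bicyclic (with one nitrogen) is a single π system with 10 sp² atoms and 10 π electrons from ring double bonds. 10 = 4(2)+2, so the system is aromatic and both rings count as aromatic (quinoline).
The 3-membered ring has only sp³ atoms, so it is not fully conjugated — not aromatic (cyclopropane).
The 7-membered ring is planar and fully conjugated; 3 ring double bonds (6 π electrons) plus the carbocation's empty p orbital (0, but keeps the ring conjugated) give 6 π electrons. 6 = 4(1)+2, so it is aromatic (tropylium cation).
4 of the 5 rings are aromatic. Total: 4.

4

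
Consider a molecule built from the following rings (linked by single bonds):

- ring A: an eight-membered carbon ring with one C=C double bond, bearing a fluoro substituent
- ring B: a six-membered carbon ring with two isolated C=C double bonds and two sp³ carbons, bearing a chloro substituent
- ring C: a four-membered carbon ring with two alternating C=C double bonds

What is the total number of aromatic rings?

0

Ring A has six sp³ carbons, so it is not fully conjugated — not aromatic (cyclooctene).
Ring B has two sp³ carbons, so it is not fully conjugated — not aromatic (1,4-cyclohexadiene).
Ring C has only sp² ring atoms; a planar conformation would have a fully conjugated π system of 4 electrons. But 4 = 4(1), which is 4n not 4n+2, so ring C is not aromatic (cyclobutadiene) — cyclobutadiene is antiaromatic and distorts to a rectangle.
No ring is aromatic. Total: 0.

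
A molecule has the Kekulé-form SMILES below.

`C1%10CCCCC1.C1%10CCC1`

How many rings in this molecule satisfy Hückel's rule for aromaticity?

0

The SMILES encodes a six-membered saturated carbon ring; a four-membered saturated carbon ring.
The 6-membered ring has only sp³ atoms, so it is not fully conjugated — not aromatic (cyclohexane).
The 4-membered ring has only sp³ atoms, so it is not fully conjugated — not aromatic (cyclobutane).
None of the rings are aromatic. Total: 0.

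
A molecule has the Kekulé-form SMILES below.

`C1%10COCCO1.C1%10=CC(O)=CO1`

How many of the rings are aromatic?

1

The SMILES encodes a six-membered saturated ring with oxygens at positions 1 and 4; a five-membered ring of four carbons and one oxygen, with two C=C double bonds.
The 6-membered ring with two oxygens (1,4) has only sp³ atoms, so it is not fully conjugated — not aromatic (1,4-dioxane).
The 5-membered ring with one oxygen is planar and fully conjugated; 2 ring double bonds (4 π electrons) plus a heteroatom lone pair (2) give 6 π electrons. That satisfies 4n+2 with n=1, so it is aromatic (furan).
1 of the 2 rings is aromatic. Total: 1.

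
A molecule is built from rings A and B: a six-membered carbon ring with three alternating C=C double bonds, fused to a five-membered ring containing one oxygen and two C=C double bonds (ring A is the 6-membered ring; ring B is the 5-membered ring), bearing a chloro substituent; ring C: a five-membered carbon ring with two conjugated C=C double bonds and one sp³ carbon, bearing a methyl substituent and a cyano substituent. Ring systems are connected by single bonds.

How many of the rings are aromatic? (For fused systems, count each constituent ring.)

Rings A and B form a fused bicyclic system (with one oxygen) with 9 sp² atoms and 10 π electrons from ring double bonds plus a heteroatom lone pair. 10 = 4(2)+2, so the system is aromatic and both rings count as aromatic (benzofuran).
Ring C has one sp³ carbon, so it is not fully conjugated — not aromatic (cyclopentadiene).
Aromatic: A, B. Total: 2.

2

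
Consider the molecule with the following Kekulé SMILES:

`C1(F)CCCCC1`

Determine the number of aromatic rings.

The SMILES encodes a six-membered saturated carbon ring.
The 6-membered ring has only sp³ atoms, so it is not fully conjugated — not aromatic (cyclohexane).

0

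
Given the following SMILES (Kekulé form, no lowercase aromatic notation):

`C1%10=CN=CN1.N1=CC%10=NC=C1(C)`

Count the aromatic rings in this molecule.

The SMILES encodes a five-membered ring with nitrogens at positions 1 and 3 (one bearing H, one in a C=N bond) and two double bonds; a six-membered ring with nitrogens at positions 1 and 4 and three alternating double bonds.
The 5-membered ring with two nitrogens (one N–H, one =N–) has a continuous p-orbital overlap around the ring; 2 ring double bonds (4 π electrons) plus a heteroatom lone pair (2) give 6 π electrons. That satisfies 4n+2 with n=1, so it is aromatic (imidazole).
The 6-membered ring with two nitrogens (1,4) is planar and fully conjugated; 3 ring double bonds give 6 π electrons. 6 = 4(1)+2, so it is aromatic (pyrazine).
2 of the 2 rings are aromatic. Total: 2.

2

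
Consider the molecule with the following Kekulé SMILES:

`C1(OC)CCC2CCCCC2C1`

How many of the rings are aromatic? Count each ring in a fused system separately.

0

The SMILES encodes two fused six-membered saturated carbon rings.
The 6-membered ring has only sp³ atoms, so it is not fully conjugated — not aromatic (cyclohexane ring).
The second 6-membered ring has only sp³ atoms, so it is not fully conjugated — not aromatic (cyclohexane ring).
None of the rings are aromatic. Total: 0.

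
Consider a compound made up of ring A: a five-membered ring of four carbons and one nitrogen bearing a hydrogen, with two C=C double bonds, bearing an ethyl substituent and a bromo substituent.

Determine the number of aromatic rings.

1

Ring A is planar and fully conjugated; 2 ring double bonds (4 π electrons) plus a heteroatom lone pair (2) give 6 π electrons. That satisfies 4n+2 with n=1, so ring A is aromatic (pyrrole).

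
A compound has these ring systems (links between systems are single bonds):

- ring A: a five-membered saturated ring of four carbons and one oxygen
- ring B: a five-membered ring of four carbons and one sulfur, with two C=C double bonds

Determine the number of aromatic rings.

Ring A has only sp³ atoms, so it is not fully conjugated — not aromatic (tetrahydrofuran).
Ring B is fully conjugated (every ring atom contributes a p orbital); 2 ring double bonds (4 π electrons) plus a heteroatom lone pair (2) give 6 π electrons. 6 = 4(1)+2, so ring B is aromatic (thiophene).
Aromatic: B. Total: 1.

1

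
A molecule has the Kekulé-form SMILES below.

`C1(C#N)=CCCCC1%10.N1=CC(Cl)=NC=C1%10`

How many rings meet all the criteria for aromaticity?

The SMILES encodes a six-membered carbon ring with one C=C double bond; a six-membered ring with nitrogens at positions 1 and 4 and three alternating double bonds.
The 6-membered ring has four sp³ carbons, so it is not fully conjugated — not aromatic (cyclohexene).
The 6-membered ring with two nitrogens (1,4) is planar and fully conjugated; 3 ring double bonds give 6 π electrons. That satisfies 4n+2 with n=1, so it is aromatic (pyrazine).
1 of the 2 rings is aromatic. Total: 1.

1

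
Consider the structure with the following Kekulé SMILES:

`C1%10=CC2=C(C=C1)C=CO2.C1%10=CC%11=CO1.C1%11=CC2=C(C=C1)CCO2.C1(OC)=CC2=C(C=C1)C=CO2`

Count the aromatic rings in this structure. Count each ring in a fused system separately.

6

The SMILES encodes a six-membered carbon ring with three alternating C=C double bonds, fused to a five-membered ring containing one oxygen and two C=C double bonds; a five-membered ring of four carbons and one oxygen, with two C=C double bonds; a six-membered carbon ring with three alternating C=C double bonds, fused to a five-membered ring containing one oxygen and two sp³ carbons; a six-membered carbon ring with three alternating C=C double bonds, fused to a five-membered ring containing one oxygen and two C=C double bonds.
The fused 6/5-membered bicyclic (with one oxygen) is a single π system with 9 sp² atoms and 10 π electrons from ring double bonds plus a heteroatom lone pair. 10 = 4(2)+2, so the system is aromatic and both rings count as aromatic (benzofuran).
The 5-membered ring with one oxygen is planar and fully conjugated; 2 ring double bonds (4 π electrons) plus a heteroatom lone pair (2) give 6 π electrons. 6 = 4(1)+2, so it is aromatic (furan).
The 6-membered ring has a continuous p-orbital overlap around the ring; 3 ring double bonds give 6 π electrons. Since 6 = 4n+2 (n=1), it is aromatic (benzene ring).
The second 5-membered ring with one oxygen has two sp³ carbons, so it is not fully conjugated — not aromatic (oxolane ring).
The fused 6/5-membered bicyclic (with one oxygen) is a single π system with 9 sp² atoms and 10 π electrons from ring double bonds plus a heteroatom lone pair. 10 = 4(2)+2, so the system is aromatic and both rings count as aromatic (benzofuran).
6 of the 7 rings are aromatic. Total: 6.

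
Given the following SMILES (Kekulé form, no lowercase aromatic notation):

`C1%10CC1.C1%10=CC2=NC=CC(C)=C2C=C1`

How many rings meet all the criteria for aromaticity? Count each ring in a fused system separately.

2

The SMILES encodes a three-membered saturated carbon ring; two fused six-membered rings, each with three alternating double bonds; one ring is all carbon and the other has one ring nitrogen.
The 3-membered ring has only sp³ atoms, so it is not fully conjugated — not aromatic (cyclopropane).
The fused 6/6-membered bicyclic (with one nitrogen) is a single π system with 10 sp² atoms and 10 π electrons from ring double bonds. 10 = 4(2)+2, so the system is aromatic and both rings count as aromatic (quinoline).
2 of the 3 rings are aromatic. Total: 2.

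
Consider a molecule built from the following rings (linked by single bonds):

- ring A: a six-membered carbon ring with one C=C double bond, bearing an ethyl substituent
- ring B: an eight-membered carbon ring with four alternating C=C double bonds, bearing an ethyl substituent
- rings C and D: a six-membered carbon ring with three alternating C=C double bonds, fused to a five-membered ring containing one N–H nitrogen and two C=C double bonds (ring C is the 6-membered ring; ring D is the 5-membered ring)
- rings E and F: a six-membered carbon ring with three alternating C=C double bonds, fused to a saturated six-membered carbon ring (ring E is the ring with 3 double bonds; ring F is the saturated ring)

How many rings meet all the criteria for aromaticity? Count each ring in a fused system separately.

3

Ring A has four sp³ carbons, so it is not fully conjugated — not aromatic (cyclohexene).
Ring B has only sp² ring atoms; a planar conformation would have a fully conjugated π system of 8 electrons. But 8 = 4(2), which is 4n not 4n+2, so ring B is not aromatic (cyclooctatetraene) — cyclooctatetraene distorts into a non-planar tub to avoid antiaromaticity.
Rings C and D form a fused bicyclic system (with one N–H) with 9 sp² atoms and 10 π electrons from ring double bonds plus a heteroatom lone pair. 10 = 4(2)+2, so the system is aromatic and both rings count as aromatic (indole).
Ring E is planar and fully conjugated; 3 ring double bonds give 6 π electrons. That satisfies 4n+2 with n=1, so ring E is aromatic (benzene ring).
Ring F has four sp³ carbons, so it is not fully conjugated — not aromatic (cyclohexane ring).
Aromatic: C, D, E. Total: 3.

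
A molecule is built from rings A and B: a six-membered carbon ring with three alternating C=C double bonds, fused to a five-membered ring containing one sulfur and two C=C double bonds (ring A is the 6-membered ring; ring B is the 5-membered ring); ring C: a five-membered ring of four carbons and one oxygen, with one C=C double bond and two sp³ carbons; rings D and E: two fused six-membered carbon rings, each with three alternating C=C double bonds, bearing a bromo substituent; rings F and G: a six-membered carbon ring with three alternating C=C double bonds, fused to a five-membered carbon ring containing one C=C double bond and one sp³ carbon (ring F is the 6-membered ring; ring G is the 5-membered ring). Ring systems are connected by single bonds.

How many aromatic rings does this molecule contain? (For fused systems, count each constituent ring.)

Rings A and B form a fused bicyclic system (with one sulfur) with 9 sp² atoms and 10 π electrons from ring double bonds plus a heteroatom lone pair. 10 = 4(2)+2, so the system is aromatic and both rings count as aromatic (benzothiophene).
Ring C has two sp³ carbons, so it is not fully conjugated — not aromatic (2,3-dihydrofuran).
Rings D and E form a fused bicyclic system with 10 sp² atoms and 10 π electrons from ring double bonds. 10 = 4(2)+2, so the system is aromatic and both rings count as aromatic (naphthalene).
Ring F has a continuous p-orbital overlap around the ring; 3 ring double bonds give 6 π electrons. That satisfies 4n+2 with n=1, so ring F is aromatic (benzene ring).
Ring G has one sp³ carbon, so it is not fully conjugated — not aromatic (cyclopentene ring).
Aromatic: A, B, D, E, F. Total: 5.

5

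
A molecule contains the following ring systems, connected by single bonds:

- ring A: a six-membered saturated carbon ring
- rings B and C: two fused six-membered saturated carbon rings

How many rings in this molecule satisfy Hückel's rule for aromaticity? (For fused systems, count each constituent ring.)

0

Ring A has only sp³ atoms, so it is not fully conjugated — not aromatic (cyclohexane).
Ring B has only sp³ atoms, so it is not fully conjugated — not aromatic (cyclohexane ring).
Ring C has only sp³ atoms, so it is not fully conjugated — not aromatic (cyclohexane ring).
No ring is aromatic. Total: 0.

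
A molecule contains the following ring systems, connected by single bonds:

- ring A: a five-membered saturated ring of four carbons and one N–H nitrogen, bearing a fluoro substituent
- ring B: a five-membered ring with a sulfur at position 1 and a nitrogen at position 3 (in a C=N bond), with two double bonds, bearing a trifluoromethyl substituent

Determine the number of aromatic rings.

1

Ring A has only sp³ atoms, so it is not fully conjugated — not aromatic (pyrrolidine).
Ring B has a continuous p-orbital overlap around the ring; 2 ring double bonds (4 π electrons) plus a heteroatom lone pair (2) give 6 π electrons. Since 6 = 4n+2 (n=1), ring B is aromatic (thiazole).
Aromatic: B. Total: 1.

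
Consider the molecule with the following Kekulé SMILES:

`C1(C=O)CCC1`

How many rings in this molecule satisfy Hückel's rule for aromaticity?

0

The SMILES encodes a four-membered saturated carbon ring.
The 4-membered ring has only sp³ atoms, so it is not fully conjugated — not aromatic (cyclobutane).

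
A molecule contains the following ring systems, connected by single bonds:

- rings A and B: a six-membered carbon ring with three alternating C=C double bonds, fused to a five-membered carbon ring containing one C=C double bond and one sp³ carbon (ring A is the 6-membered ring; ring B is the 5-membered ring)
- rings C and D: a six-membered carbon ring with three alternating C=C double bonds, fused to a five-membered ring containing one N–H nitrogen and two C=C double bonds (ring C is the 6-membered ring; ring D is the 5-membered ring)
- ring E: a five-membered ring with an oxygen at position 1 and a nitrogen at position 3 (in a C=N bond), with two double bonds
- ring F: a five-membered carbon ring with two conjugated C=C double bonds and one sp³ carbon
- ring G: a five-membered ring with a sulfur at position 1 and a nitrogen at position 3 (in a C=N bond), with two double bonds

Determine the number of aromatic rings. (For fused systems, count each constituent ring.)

Ring A is fully conjugated (every ring atom contributes a p orbital); 3 ring double bonds give 6 π electrons. Since 6 = 4n+2 (n=1), ring A is aromatic (benzene ring).
Ring B has one sp³ carbon, so it is not fully conjugated — not aromatic (cyclopentene ring).
Rings C and D form a fused bicyclic system (with one N–H) with 9 sp² atoms and 10 π electrons from ring double bonds plus a heteroatom lone pair. 10 = 4(2)+2, so the system is aromatic and both rings count as aromatic (indole).
Ring E is fully conjugated (every ring atom contributes a p orbital); 2 ring double bonds (4 π electrons) plus a heteroatom lone pair (2) give 6 π electrons. 6 = 4(1)+2, so ring E is aromatic (oxazole).
Ring F has one sp³ carbon, so it is not fully conjugated — not aromatic (cyclopentadiene).
Ring G is fully conjugated (every ring atom contributes a p orbital); 2 ring double bonds (4 π electrons) plus a heteroatom lone pair (2) give 6 π electrons. 6 = 4(1)+2, so ring G is aromatic (thiazole).
Aromatic: A, C, D, E, G. Total: 5.

5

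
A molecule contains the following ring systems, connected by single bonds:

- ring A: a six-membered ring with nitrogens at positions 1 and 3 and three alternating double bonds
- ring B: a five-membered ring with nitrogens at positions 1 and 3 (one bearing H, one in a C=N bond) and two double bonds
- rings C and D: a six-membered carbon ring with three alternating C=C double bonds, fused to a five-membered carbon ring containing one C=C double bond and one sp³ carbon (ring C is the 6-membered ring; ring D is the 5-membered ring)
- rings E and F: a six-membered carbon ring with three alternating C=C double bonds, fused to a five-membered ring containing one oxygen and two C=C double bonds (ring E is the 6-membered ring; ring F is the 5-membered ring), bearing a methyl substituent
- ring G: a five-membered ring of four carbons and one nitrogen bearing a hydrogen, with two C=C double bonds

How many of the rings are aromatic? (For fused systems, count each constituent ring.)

Ring A is fully conjugated (every ring atom contributes a p orbital); 3 ring double bonds give 6 π electrons. 6 = 4(1)+2, so ring A is aromatic (pyrimidine).
Ring B is fully conjugated (every ring atom contributes a p orbital); 2 ring double bonds (4 π electrons) plus a heteroatom lone pair (2) give 6 π electrons. 6 = 4(1)+2, so ring B is aromatic (imidazole).
Ring C has a continuous p-orbital overlap around the ring; 3 ring double bonds give 6 π electrons. That satisfies 4n+2 with n=1, so ring C is aromatic (benzene ring).
Ring D has one sp³ carbon, so it is not fully conjugated — not aromatic (cyclopentene ring).
Rings E and F form a fused bicyclic system (with one oxygen) with 9 sp² atoms and 10 π electrons from ring double bonds plus a heteroatom lone pair. 10 = 4(2)+2, so the system is aromatic and both rings count as aromatic (benzofuran).
Ring G is planar and fully conjugated; 2 ring double bonds (4 π electrons) plus a heteroatom lone pair (2) give 6 π electrons. 6 = 4(1)+2, so ring G is aromatic (pyrrole).
Aromatic: A, B, C, E, F, G. Total: 6.

6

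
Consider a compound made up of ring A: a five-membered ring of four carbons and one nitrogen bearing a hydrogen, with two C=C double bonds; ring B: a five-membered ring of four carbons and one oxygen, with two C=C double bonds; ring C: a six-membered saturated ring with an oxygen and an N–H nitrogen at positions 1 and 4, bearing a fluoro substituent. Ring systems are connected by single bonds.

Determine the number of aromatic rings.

Ring A is planar and fully conjugated; 2 ring double bonds (4 π electrons) plus a heteroatom lone pair (2) give 6 π electrons. That satisfies 4n+2 with n=1, so ring A is aromatic (pyrrole).
Ring B has a continuous p-orbital overlap around the ring; 2 ring double bonds (4 π electrons) plus a heteroatom lone pair (2) give 6 π electrons. 6 = 4(1)+2, so ring B is aromatic (furan).
Ring C has only sp³ atoms, so it is not fully conjugated — not aromatic (morpholine).
Aromatic: A, B. Total: 2.

2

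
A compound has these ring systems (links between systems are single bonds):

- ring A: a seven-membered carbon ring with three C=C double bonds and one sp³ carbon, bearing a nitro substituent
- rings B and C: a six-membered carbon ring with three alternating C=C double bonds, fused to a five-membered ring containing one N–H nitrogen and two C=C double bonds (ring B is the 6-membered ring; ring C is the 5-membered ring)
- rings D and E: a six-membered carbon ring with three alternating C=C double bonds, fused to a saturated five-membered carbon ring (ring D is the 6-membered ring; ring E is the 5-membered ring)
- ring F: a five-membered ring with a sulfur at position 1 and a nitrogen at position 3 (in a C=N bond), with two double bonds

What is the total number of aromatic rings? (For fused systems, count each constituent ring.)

Ring A has one sp³ carbon, so it is not fully conjugated — not aromatic (cycloheptatriene).
Rings B and C form a fused bicyclic system (with one N–H) with 9 sp² atoms and 10 π electrons from ring double bonds plus a heteroatom lone pair. 10 = 4(2)+2, so the system is aromatic and both rings count as aromatic (indole).
Ring D is planar and fully conjugated; 3 ring double bonds give 6 π electrons. That satisfies 4n+2 with n=1, so ring D is aromatic (benzene ring).
Ring E has three sp³ carbons, so it is not fully conjugated — not aromatic (cyclopentane ring).
Ring F is planar and fully conjugated; 2 ring double bonds (4 π electrons) plus a heteroatom lone pair (2) give 6 π electrons. Since 6 = 4n+2 (n=1), ring F is aromatic (thiazole).
Aromatic: B, C, D, F. Total: 4.

4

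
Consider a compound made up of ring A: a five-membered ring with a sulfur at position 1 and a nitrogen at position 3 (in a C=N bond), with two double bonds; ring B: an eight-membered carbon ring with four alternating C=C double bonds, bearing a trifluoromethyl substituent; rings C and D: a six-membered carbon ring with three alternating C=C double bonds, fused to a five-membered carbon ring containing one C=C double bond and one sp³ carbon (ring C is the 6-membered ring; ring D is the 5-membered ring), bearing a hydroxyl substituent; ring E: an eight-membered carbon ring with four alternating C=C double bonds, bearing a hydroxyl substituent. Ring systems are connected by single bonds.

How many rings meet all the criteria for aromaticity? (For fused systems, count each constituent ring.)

Ring A has a continuous p-orbital overlap around the ring; 2 ring double bonds (4 π electrons) plus a heteroatom lone pair (2) give 6 π electrons. Since 6 = 4n+2 (n=1), ring A is aromatic (thiazole).
Ring B has only sp² ring atoms; a planar conformation would have a fully conjugated π system of 8 electrons. But 8 = 4(2), which is 4n not 4n+2, so ring B is not aromatic (cyclooctatetraene) — cyclooctatetraene distorts into a non-planar tub to avoid antiaromaticity.
Ring C is fully conjugated (every ring atom contributes a p orbital); 3 ring double bonds give 6 π electrons. That satisfies 4n+2 with n=1, so ring C is aromatic (benzene ring).
Ring D has one sp³ carbon, so it is not fully conjugated — not aromatic (cyclopentene ring).
Ring E has only sp² ring atoms; a planar conformation would have a fully conjugated π system of 8 electrons. But 8 = 4(2), which is 4n not 4n+2, so ring E is not aromatic (cyclooctatetraene) — cyclooctatetraene distorts into a non-planar tub to avoid antiaromaticity.
Aromatic: A, C. Total: 2.

2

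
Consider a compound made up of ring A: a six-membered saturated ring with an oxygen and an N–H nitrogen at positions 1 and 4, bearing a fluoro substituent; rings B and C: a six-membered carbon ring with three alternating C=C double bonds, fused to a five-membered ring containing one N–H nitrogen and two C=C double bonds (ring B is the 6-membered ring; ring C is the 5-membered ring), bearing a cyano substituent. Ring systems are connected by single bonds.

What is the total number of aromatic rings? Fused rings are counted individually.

2

Ring A has only sp³ atoms, so it is not fully conjugated — not aromatic (morpholine).
Rings B and C form a fused bicyclic system (with one N–H) with 9 sp² atoms and 10 π electrons from ring double bonds plus a heteroatom lone pair. 10 = 4(2)+2, so the system is aromatic and both rings count as aromatic (indole).
Aromatic: B, C. Total: 2.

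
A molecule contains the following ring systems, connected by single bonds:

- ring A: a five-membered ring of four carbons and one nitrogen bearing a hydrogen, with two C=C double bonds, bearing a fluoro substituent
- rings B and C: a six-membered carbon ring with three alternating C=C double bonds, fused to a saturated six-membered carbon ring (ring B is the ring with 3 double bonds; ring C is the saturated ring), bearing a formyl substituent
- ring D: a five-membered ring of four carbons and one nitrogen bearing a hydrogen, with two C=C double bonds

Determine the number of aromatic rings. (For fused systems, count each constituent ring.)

3

Ring A is fully conjugated (every ring atom contributes a p orbital); 2 ring double bonds (4 π electrons) plus a heteroatom lone pair (2) give 6 π electrons. That satisfies 4n+2 with n=1, so ring A is aromatic (pyrrole).
Ring B has a continuous p-orbital overlap around the ring; 3 ring double bonds give 6 π electrons. Since 6 = 4n+2 (n=1), ring B is aromatic (benzene ring).
Ring C has four sp³ carbons, so it is not fully conjugated — not aromatic (cyclohexane ring).
Ring D is fully conjugated (every ring atom contributes a p orbital); 2 ring double bonds (4 π electrons) plus a heteroatom lone pair (2) give 6 π electrons. That satisfies 4n+2 with n=1, so ring D is aromatic (pyrrole).
Aromatic: A, B, D. Total: 3.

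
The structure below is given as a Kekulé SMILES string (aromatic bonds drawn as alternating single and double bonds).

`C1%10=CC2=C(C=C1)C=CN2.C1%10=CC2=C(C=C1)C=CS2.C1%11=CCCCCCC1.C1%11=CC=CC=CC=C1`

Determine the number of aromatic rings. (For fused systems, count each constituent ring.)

4

The SMILES encodes a six-membered carbon ring with three alternating C=C double bonds, fused to a five-membered ring containing one N–H nitrogen and two C=C double bonds; a six-membered carbon ring with three alternating C=C double bonds, fused to a five-membered ring containing one sulfur and two C=C double bonds; an eight-membered carbon ring with one C=C double bond; an eight-membered carbon ring with four alternating C=C double bonds.
The fused 6/5-membered bicyclic (with one N–H) is a single π system with 9 sp² atoms and 10 π electrons from ring double bonds plus a heteroatom lone pair. 10 = 4(2)+2, so the system is aromatic and both rings count as aromatic (indole).
The fused 6/5-membered bicyclic (with one sulfur) is a single π system with 9 sp² atoms and 10 π electrons from ring double bonds plus a heteroatom lone pair. 10 = 4(2)+2, so the system is aromatic and both rings count as aromatic (benzothiophene).
The 8-membered ring has six sp³ carbons, so it is not fully conjugated — not aromatic (cyclooctene).
The second 8-membered ring has only sp² ring atoms; a planar conformation would have a fully conjugated π system of 8 electrons. But 8 = 4(2), which is 4n not 4n+2, so it is not aromatic (cyclooctatetraene) — cyclooctatetraene distorts into a non-planar tub to avoid antiaromaticity.
4 of the 6 rings are aromatic. Total: 4.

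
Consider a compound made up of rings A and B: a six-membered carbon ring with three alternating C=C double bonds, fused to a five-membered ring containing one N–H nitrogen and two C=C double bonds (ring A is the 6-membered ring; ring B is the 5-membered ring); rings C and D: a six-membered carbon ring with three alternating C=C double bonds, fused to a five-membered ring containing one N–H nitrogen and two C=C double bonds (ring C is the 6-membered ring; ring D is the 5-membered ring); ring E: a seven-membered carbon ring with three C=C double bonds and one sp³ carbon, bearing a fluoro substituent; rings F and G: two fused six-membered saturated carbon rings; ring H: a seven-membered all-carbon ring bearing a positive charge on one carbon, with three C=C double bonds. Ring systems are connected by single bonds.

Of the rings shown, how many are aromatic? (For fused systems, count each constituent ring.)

5

Rings A and B form a fused bicyclic system (with one N–H) with 9 sp² atoms and 10 π electrons from ring double bonds plus a heteroatom lone pair. 10 = 4(2)+2, so the system is aromatic and both rings count as aromatic (indole).
Rings C and D form a fused bicyclic system (with one N–H) with 9 sp² atoms and 10 π electrons from ring double bonds plus a heteroatom lone pair. 10 = 4(2)+2, so the system is aromatic and both rings count as aromatic (indole).
Ring E has one sp³ carbon, so it is not fully conjugated — not aromatic (cycloheptatriene).
Ring F has only sp³ atoms, so it is not fully conjugated — not aromatic (cyclohexane ring).
Ring G has only sp³ atoms, so it is not fully conjugated — not aromatic (cyclohexane ring).
Ring H is fully conjugated (every ring atom contributes a p orbital); 3 ring double bonds (6 π electrons) plus the carbocation's empty p orbital (0, but keeps the ring conjugated) give 6 π electrons. Since 6 = 4n+2 (n=1), ring H is aromatic (tropylium cation).
Aromatic: A, B, C, D, H. Total: 5.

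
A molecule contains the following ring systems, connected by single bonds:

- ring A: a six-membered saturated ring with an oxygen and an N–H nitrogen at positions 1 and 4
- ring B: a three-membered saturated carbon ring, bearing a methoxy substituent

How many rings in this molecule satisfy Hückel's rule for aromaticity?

0

Ring A has only sp³ atoms, so it is not fully conjugated — not aromatic (morpholine).
Ring B has only sp³ atoms, so it is not fully conjugated — not aromatic (cyclopropane).
No ring is aromatic. Total: 0.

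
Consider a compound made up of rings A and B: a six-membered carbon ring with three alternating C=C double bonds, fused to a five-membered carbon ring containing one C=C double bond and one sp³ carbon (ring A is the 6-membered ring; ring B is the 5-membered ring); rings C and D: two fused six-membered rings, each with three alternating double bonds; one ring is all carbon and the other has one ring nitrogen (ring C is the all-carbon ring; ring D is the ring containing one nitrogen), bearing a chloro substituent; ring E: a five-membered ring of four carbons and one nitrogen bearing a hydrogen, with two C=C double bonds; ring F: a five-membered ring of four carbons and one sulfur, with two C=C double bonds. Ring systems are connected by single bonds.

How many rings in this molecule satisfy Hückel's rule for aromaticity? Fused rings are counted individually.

Ring A is planar and fully conjugated; 3 ring double bonds give 6 π electrons. Since 6 = 4n+2 (n=1), ring A is aromatic (benzene ring).
Ring B has one sp³ carbon, so it is not fully conjugated — not aromatic (cyclopentene ring).
Rings C and D form a fused bicyclic system (with one nitrogen) with 10 sp² atoms and 10 π electrons from ring double bonds. 10 = 4(2)+2, so the system is aromatic and both rings count as aromatic (quinoline).
Ring E has a continuous p-orbital overlap around the ring; 2 ring double bonds (4 π electrons) plus a heteroatom lone pair (2) give 6 π electrons. 6 = 4(1)+2, so ring E is aromatic (pyrrole).
Ring F is planar and fully conjugated; 2 ring double bonds (4 π electrons) plus a heteroatom lone pair (2) give 6 π electrons. That satisfies 4n+2 with n=1, so ring F is aromatic (thiophene).
Aromatic: A, C, D, E, F. Total: 5.

5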